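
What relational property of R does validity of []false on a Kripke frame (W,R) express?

□⊥ is valid iff no world has any successor (otherwise □⊥ fails at any world with one).
The converse is a direct semantic check.
So the correspondent is emptiness of R.

emptiness of R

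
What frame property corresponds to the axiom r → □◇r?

Suppose r→□◇r is valid. Take Rxy and set V(r)={x}. Then r at x, so □◇r at x, so ◇r at y, so some z with Ryz has r; z=x, i.e. Ryx.
The converse is a direct semantic check.
Frame condition: ∀x ∀y (Rxy → Ryx).

symmetry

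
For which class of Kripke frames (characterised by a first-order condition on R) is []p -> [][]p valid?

transitivity

Suppose □p→□□p is valid. Take Rxy, Ryz and set V(p)={w : Rxw}. Then □p at x, so □□p at x, so □p at y, so p at z, i.e. Rxz.
The converse is a direct semantic check.
Frame condition: forall x forall y forall z (Rxy & Ryz -> Rxz).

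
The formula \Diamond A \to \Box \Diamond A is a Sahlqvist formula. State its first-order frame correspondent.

Suppose ◇A→□◇A is valid. Take Rxy, Rxz and set V(A)={y}. Then ◇A at x, so □◇A at x, so ◇A at z, so some w with Rzw has A; w=y, i.e. Rzy. By symmetry of the argument, Ryz.
Conversely, on a frame with the Euclidean property the schema holds at every world under every valuation.
Frame condition: \forall x \forall y \forall z (Rxy \wedge Rxz \to Ryz).

the Euclidean property: \forall x \forall y \forall z (Rxy \wedge Rxz \to Ryz)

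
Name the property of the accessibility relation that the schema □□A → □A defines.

Density

This schema is the C4 axiom.
It corresponds to density: ∀x ∀y (Rxy → ∃z (Rxz ∧ Rzy)).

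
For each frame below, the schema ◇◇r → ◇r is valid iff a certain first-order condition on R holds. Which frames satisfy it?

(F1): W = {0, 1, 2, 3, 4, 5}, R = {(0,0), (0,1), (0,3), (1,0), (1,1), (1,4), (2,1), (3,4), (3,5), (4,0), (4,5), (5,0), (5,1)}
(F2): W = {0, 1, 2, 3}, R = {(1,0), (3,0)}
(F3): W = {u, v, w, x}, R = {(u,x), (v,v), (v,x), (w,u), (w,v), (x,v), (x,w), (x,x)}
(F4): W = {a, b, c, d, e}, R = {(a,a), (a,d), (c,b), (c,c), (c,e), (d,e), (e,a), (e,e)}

(F2)

Frame correspondent (Sahlqvist): ∀x ∀y ∀z (Rxy ∧ Ryz → Rxz) — i.e. transitivity.
(F1): fails — R10 and R03 but not R13.
(F2): ✓.
(F3): fails — Rxw and Rwu but not Rxu.
(F4): fails — Rea and Rad but not Red.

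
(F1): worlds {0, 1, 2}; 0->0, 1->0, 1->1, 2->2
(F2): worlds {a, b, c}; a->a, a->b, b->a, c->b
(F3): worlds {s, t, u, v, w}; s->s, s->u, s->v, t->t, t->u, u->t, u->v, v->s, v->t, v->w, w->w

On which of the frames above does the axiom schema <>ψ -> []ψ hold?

Frame correspondent (Sahlqvist): forall x forall y forall z (Rxy & Rxz -> y = z) — i.e. partial functionality.
(F1): fails — 1 sees both 0 and 1.
(F2): fails — a sees both a and b.
(F3): fails — s sees both s and u.
Valid on no frame.

none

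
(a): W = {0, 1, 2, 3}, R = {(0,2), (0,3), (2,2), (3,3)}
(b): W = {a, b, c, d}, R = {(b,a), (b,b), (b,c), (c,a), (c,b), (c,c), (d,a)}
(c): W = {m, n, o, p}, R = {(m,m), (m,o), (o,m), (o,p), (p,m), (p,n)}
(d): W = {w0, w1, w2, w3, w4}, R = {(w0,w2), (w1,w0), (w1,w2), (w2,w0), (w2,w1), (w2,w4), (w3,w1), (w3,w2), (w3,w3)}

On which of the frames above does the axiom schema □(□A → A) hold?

(a)

The schema corresponds to shift-reflexivity: ∀x ∀y (Rxy → Ryy).
(a): satisfies the condition.
(b): fails — Rba but not Raa.
(c): fails — Rop but not Rpp.
(d): fails — Rw1w2 but not Rw2w2.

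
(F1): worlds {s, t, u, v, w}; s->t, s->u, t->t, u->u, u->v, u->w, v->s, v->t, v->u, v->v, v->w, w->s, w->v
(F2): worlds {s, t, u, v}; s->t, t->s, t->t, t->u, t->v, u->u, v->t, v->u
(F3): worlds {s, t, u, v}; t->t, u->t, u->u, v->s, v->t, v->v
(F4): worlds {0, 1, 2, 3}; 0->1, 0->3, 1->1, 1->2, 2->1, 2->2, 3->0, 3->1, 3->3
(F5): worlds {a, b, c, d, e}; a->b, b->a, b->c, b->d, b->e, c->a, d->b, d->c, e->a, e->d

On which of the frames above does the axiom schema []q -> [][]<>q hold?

The schema corresponds to a generalized confluence (Geach) condition: forall x forall z (x R^2 z -> exists w (xRw & zRw)).
(F1): fails — sR²w but no w* with sRw* and wRw*.
(F2): fails — sR²u but no w with sRw and uRw.
(F3): fails — vR²s but no w with vRw and sRw.
(F4): holds.
(F5): fails — aR²c but no w with aRw and cRw.
Valid on: (F4).

(F4)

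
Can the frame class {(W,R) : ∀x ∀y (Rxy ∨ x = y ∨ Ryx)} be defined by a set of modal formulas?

Not definable by any modal formula

Modal frame validity is preserved under disjoint unions.
Take 3 disjoint single-world reflexive frames: each is trivially connected, but their disjoint union has 3 worlds with no edge between distinct components, so it is not connected.
Hence connectedness of R is not modally definable.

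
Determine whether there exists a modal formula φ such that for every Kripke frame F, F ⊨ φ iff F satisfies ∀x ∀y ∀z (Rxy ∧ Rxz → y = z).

Definable; ◇p → □p defines it

The condition is partial functionality. A defining modal formula is ◇p → □p.
Suppose ◇p→□p is valid. Take Rxy, Rxz and set V(p)={y}. Then ◇p at x, so □p at x, so p at z, i.e. z=y.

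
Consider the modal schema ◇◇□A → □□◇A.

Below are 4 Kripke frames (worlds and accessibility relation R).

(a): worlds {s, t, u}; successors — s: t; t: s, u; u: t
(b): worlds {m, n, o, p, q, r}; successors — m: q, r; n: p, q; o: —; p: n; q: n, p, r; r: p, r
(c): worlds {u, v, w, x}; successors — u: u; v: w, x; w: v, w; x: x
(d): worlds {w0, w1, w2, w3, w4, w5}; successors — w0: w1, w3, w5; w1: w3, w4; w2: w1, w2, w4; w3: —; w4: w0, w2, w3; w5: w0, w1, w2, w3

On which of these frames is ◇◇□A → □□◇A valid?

The schema corresponds to a generalized confluence (Geach) condition: ∀x ∀y ∀z ((xR²y ∧ xR²z) → ∃w (yRw ∧ zRw)).
(a): condition met.
(b): fails — mR²n, mR²p but no w with nRw and pRw.
(c): fails — vR²w, vR²x but no t with wRt and xRt.
(d): fails — w0R²w0, w0R²w3 but no w with w0Rw and w3Rw.

(a)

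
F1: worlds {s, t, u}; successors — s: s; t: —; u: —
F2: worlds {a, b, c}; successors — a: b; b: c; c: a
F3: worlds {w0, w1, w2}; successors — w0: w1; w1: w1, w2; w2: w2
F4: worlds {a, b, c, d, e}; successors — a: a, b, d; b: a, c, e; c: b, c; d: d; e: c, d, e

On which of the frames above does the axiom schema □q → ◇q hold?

Frame correspondent (Sahlqvist): ∀x ∃y Rxy — i.e. seriality.
F1: fails — world t has no successor.
F2: holds.
F3: holds.
F4: holds.
Valid on: F2, F3, F4.

F2, F3, F4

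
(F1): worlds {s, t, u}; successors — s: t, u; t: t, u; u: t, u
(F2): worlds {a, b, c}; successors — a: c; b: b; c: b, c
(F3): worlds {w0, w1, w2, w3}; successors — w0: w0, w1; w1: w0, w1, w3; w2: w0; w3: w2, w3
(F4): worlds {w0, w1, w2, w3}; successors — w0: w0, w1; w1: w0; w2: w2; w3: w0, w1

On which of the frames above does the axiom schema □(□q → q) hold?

(F1), (F2)

Frame correspondent (Sahlqvist): ∀x ∀y (Rxy → Ryy) — i.e. shift-reflexivity.
(F1): condition met.
(F2): condition met.
(F3): fails — Rw3w2 but not Rw2w2.
(F4): fails — Rw3w1 but not Rw1w1.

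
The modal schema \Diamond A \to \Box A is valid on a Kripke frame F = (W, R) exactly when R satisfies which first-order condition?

Partial functionality

Suppose ◇A→□A is valid. Take Rxy, Rxz and set V(A)={y}. Then ◇A at x, so □A at x, so A at z, i.e. z=y.
Conversely, on a frame with partial functionality the schema holds at every world under every valuation.
So the correspondent is partial functionality.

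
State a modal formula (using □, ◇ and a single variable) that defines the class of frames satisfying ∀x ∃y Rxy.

This is seriality; the standard corresponding axiom is D: □q → ◇q.
Suppose □q→◇q is valid. At any x set V(q)=W. Then □q at x, so ◇q at x, so x has a successor.

□q → ◇q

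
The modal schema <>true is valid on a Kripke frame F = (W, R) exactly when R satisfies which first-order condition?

◇⊤ holds at w iff w has a successor, so frame-validity of ◇⊤ is exactly seriality. Equivalently via □q → ◇q:
Suppose □q→◇q is valid. At any x set V(q)=W. Then □q at x, so ◇q at x, so x has a successor.
Conversely, on a frame with seriality the schema holds at every world under every valuation.
Frame condition: forall x exists y Rxy.

Seriality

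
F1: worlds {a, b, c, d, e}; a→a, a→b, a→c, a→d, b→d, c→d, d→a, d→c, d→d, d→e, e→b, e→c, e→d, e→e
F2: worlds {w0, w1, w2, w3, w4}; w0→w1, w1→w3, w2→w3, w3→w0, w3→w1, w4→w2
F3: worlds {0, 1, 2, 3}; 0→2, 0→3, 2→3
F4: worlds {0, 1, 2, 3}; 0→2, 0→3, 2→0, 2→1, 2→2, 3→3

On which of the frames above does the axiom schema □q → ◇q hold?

The schema corresponds to seriality: ∀x ∃y Rxy.
F1: satisfies the condition.
F2: satisfies the condition.
F3: fails — world 1 has no successor.
F4: fails — world 1 has no successor.
Valid on: F1, F2.

F1, F2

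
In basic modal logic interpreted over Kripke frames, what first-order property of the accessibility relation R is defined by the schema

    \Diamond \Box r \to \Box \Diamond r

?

Convergence

This is the .2 axiom.
Its frame correspondent is convergence — \forall x \forall y \forall z (Rxy \wedge Rxz \to \exists w (Ryw \wedge Rzw)).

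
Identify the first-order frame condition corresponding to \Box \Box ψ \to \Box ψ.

density

This is the C4 axiom.
It corresponds to density: \forall x \forall y (Rxy \to \exists z (Rxz \wedge Rzy)).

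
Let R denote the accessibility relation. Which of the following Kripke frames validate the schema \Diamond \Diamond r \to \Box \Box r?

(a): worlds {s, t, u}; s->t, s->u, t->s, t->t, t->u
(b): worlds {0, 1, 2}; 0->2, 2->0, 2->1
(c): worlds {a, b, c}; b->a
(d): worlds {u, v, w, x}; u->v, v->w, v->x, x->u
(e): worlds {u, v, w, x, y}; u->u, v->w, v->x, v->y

(c), (e)

Frame correspondent (Sahlqvist): \forall x \forall y \forall z ((x R^2 y \wedge x R^2 z) \to \exists w (y = w \wedge z = w)) — i.e. a generalized confluence (Geach) condition.
(a): fails — sR²s, sR²t but s ≠ t.
(b): fails — 0R²0, 0R²1 but 0 ≠ 1.
(c): holds.
(d): fails — uR²w, uR²x but w ≠ x.
(e): holds.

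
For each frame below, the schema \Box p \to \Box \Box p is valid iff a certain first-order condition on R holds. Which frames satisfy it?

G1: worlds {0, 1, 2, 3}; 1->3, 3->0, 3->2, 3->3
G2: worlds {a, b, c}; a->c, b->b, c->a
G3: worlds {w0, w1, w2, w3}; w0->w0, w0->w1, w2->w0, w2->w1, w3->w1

G3

Frame correspondent (Sahlqvist): \forall x \forall y \forall z (Rxy \wedge Ryz \to Rxz) — i.e. transitivity.
G1: fails — R13 and R32 but not R12.
G2: fails — Rac and Rca but not Raa.
G3: satisfies the condition.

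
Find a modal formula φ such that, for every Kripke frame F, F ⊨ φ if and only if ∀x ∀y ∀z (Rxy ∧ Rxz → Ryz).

The condition is the Euclidean property. The 5 schema ◇ψ → □◇ψ defines it.

◇ψ → □◇ψ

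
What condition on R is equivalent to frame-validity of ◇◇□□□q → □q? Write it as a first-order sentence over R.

∀x ∀y ∀z ((xR²y ∧ xRz) → ∃w (yR³w ∧ z = w))

This is a Sahlqvist (Geach-type) schema ◇^2□^3q → □^1◇^0q.
Minimal-valuation argument: fix x; take any y with xR^2y and any z with xR^1z. Set V(q) to the set of worlds R-reachable from y in exactly 3 steps. Then □^3q holds at y, so the antecedent holds at x; validity forces ◇^0q at z, giving a w with zR^0w and yR^3w.
First-order correspondent: ∀x ∀y ∀z ((xR²y ∧ xRz) → ∃w (yR³w ∧ z = w)).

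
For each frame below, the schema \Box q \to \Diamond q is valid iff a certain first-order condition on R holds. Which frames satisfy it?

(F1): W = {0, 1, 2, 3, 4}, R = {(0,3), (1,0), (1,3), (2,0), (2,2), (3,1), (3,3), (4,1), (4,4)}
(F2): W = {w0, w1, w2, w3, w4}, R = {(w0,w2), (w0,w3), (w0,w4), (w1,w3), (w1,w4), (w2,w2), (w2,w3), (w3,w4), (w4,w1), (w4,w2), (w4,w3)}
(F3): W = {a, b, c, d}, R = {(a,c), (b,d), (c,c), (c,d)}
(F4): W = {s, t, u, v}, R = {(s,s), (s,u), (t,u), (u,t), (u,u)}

The schema corresponds to seriality: \forall x \exists y Rxy.
(F1): condition met.
(F2): condition met.
(F3): fails — world d has no successor.
(F4): fails — world v has no successor.

(F1), (F2)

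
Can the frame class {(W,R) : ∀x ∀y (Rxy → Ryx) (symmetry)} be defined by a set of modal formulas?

This is a Sahlqvist condition; the B axiom r → □◇r defines it.

Yes — defined by r → □◇r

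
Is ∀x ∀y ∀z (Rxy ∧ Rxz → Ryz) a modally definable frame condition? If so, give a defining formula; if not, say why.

Yes: it is the Euclidean property, defined by the 5 schema ◇r → □◇r.
Suppose ◇r→□◇r is valid. Take Rxy, Rxz and set V(r)={y}. Then ◇r at x, so □◇r at x, so ◇r at z, so some w with Rzw has r; w=y, i.e. Rzy. By symmetry of the argument, Ryz.

Definable; ◇r → □◇r defines it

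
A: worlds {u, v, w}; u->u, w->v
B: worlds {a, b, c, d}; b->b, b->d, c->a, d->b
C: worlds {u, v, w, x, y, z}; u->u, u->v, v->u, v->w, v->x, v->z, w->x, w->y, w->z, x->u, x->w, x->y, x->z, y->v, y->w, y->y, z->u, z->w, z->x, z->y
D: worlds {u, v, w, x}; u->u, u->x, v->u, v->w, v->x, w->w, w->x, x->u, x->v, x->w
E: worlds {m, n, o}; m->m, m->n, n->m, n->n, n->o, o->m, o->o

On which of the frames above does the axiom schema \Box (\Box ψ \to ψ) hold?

E

The schema corresponds to shift-reflexivity: \forall x \forall y (Rxy \to Ryy).
A: fails — Rwv but not Rvv.
B: fails — Rca but not Raa.
C: fails — Ruv but not Rvv.
D: fails — Rwx but not Rxx.
E: ✓.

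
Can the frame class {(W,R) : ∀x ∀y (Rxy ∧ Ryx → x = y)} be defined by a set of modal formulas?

No — not modally definable

If a class were modally definable it would be closed under surjective bounded morphisms (Goldblatt–Thomason).
The 4-cycle (worlds s,t,u,v with s→t→u→v→s) is antisymmetric. Sending even-indexed worlds to • and odd-indexed worlds to ∘ is a surjective bounded morphism onto the two-world frame with •↔∘, which is not antisymmetric.
Hence antisymmetry is not modally definable.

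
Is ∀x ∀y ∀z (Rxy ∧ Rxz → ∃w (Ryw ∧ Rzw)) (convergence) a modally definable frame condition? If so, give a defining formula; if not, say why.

Yes: it is convergence, defined by the .2 schema ◇□r → □◇r.

Yes, by ◇□r → □◇r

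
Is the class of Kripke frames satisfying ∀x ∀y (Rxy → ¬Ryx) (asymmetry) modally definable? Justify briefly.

If a class were modally definable it would be closed under surjective bounded morphisms (Goldblatt–Thomason).
The 3-cycle (worlds a,b,c with a→b→c→a) is asymmetric. Mapping every world to a single reflexive point • is a surjective bounded morphism, and the reflexive point is not asymmetric (R•• but asymmetry requires ¬R••).
So no modal formula (or set of formulas) defines exactly the asymmetric frames.

No — not modally definable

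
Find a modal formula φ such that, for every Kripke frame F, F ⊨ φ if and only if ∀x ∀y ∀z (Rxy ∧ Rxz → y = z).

A defining formula is ◇r → □r (the CD axiom).
Suppose ◇r→□r is valid. Take Rxy, Rxz and set V(r)={y}. Then ◇r at x, so □r at x, so r at z, i.e. z=y.

◇r → □r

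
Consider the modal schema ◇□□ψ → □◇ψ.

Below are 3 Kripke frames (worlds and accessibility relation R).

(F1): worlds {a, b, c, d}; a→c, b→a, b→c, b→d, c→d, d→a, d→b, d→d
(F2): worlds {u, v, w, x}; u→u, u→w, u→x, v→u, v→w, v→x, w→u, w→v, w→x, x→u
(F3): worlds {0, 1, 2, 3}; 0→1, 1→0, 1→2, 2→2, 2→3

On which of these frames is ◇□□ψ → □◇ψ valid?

(F2)

Frame correspondent (Sahlqvist): ∀x ∀y ∀z ((xRy ∧ xRz) → ∃w (yR²w ∧ zRw)) — i.e. a generalized confluence (Geach) condition.
(F1): fails — bRa, bRa but no w with aR²w and aRw.
(F2): ✓.
(F3): fails — 1R0, 1R0 but no w with 0R²w and 0Rw.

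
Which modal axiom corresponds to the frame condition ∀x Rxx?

□p → p

A defining formula is □p → p (the T axiom).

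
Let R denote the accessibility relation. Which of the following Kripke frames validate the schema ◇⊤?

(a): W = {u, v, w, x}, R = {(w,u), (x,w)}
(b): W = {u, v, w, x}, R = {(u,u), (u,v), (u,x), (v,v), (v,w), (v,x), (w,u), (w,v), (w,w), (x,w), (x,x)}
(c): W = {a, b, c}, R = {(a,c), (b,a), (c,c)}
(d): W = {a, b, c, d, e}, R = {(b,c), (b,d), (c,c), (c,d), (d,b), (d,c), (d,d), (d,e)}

(b), (c)

The schema corresponds to seriality: ∀x ∃y Rxy.
(a): fails — world u has no successor.
(b): ✓.
(c): ✓.
(d): fails — world a has no successor.
Valid on: (b), (c).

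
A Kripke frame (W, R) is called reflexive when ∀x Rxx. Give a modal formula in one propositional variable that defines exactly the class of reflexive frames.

□s → s

The condition is reflexivity. The T schema □s → s defines it.
Suppose □s→s is valid. At any x set V(s)={w : Rxw}. Then □s holds at x, so s holds at x, i.e. Rxx.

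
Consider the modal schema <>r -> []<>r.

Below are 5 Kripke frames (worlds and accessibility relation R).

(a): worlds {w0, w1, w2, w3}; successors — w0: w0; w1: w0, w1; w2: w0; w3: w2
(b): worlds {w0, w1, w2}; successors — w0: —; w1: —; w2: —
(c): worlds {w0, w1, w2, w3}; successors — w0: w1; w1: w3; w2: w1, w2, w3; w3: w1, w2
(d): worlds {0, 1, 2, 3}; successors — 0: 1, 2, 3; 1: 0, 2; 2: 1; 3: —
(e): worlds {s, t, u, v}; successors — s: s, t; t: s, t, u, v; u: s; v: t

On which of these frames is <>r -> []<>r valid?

This is the axiom for the Euclidean property; its first-order frame correspondent is forall x forall y forall z (Rxy & Rxz -> Ryz).
(a): fails — Rw1w0 and Rw1w1 but not Rw0w1.
(b): satisfies the condition.
(c): fails — Rw0w1 and Rw0w1 but not Rw1w1.
(d): fails — R02 and R02 but not R22.
(e): fails — Rtv and Rtv but not Rvv.
Valid on: (b).

(b)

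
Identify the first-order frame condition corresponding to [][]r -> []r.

Suppose □□r→□r is valid. Take Rxy and set V(r)={w : xR²w}. Then □□r at x, so □r at x, so r at y, i.e. ∃z(Rxz∧Rzy).
Conversely, on a frame with density the schema holds at every world under every valuation.
So the correspondent is density.

density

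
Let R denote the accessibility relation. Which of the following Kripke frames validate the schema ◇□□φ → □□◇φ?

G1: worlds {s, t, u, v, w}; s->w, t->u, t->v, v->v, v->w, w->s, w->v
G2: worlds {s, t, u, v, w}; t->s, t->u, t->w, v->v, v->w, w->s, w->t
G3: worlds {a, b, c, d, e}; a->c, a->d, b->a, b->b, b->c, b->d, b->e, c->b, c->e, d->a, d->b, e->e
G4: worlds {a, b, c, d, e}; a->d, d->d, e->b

The schema corresponds to a generalized confluence (Geach) condition: ∀x ∀y ∀z ((xRy ∧ xR²z) → ∃w (yR²w ∧ zRw)).
G1: fails — tRu, tR²v but no w* with uR²w* and vRw*.
G2: fails — tRs, tR²s but no w* with sR²w* and sRw*.
G3: fails — bRa, bR²a but no w with aR²w and aRw.
G4: condition met.
Valid on: G4.

G4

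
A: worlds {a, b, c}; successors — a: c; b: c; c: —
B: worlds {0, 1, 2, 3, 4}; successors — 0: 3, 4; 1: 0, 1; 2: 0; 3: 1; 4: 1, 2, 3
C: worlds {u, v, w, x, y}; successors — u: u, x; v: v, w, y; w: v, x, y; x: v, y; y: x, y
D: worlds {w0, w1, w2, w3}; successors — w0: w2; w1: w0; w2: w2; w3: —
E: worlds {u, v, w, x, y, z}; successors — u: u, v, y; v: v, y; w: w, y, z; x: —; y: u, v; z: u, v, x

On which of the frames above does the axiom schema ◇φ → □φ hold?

Frame correspondent (Sahlqvist): ∀x ∀y ∀z (Rxy ∧ Rxz → y = z) — i.e. partial functionality.
A: holds.
B: fails — 0 sees both 3 and 4.
C: fails — u sees both u and x.
D: holds.
E: fails — u sees both u and v.

A, D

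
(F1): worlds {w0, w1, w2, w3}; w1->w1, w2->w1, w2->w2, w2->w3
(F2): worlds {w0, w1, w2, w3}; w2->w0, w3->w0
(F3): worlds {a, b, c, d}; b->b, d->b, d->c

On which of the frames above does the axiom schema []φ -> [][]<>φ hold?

(F2), (F3)

This is the axiom for a generalized confluence (Geach) condition; its first-order frame correspondent is forall x forall z (x R^2 z -> exists w (xRw & zRw)).
(F1): fails — w2R²w3 but no w with w2Rw and w3Rw.
(F2): condition met.
(F3): condition met.
Valid on: (F2), (F3).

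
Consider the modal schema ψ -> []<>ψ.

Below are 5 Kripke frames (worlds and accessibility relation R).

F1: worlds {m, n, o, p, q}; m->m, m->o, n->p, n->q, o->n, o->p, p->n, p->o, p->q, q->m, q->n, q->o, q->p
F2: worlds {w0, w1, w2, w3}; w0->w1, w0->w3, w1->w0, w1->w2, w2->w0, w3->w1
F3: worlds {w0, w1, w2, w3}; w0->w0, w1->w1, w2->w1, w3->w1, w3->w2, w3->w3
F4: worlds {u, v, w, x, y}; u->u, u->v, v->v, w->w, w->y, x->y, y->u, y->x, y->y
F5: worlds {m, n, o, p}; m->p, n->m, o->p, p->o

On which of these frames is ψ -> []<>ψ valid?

none

Frame correspondent (Sahlqvist): forall x forall y (Rxy -> Ryx) — i.e. symmetry.
F1: fails — Ron but not Rno.
F2: fails — Rw1w2 but not Rw2w1.
F3: fails — Rw3w1 but not Rw1w3.
F4: fails — Ruv but not Rvu.
F5: fails — Rnm but not Rmn.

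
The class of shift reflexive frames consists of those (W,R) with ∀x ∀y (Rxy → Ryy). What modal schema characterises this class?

The condition is shift-reflexivity. The T□ schema □(□q → q) defines it.

□(□q → q)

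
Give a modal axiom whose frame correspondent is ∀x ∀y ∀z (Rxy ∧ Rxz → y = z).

The condition is partial functionality. The CD schema ◇p → □p defines it.
Suppose ◇p→□p is valid. Take Rxy, Rxz and set V(p)={y}. Then ◇p at x, so □p at x, so p at z, i.e. z=y.

◇p → □p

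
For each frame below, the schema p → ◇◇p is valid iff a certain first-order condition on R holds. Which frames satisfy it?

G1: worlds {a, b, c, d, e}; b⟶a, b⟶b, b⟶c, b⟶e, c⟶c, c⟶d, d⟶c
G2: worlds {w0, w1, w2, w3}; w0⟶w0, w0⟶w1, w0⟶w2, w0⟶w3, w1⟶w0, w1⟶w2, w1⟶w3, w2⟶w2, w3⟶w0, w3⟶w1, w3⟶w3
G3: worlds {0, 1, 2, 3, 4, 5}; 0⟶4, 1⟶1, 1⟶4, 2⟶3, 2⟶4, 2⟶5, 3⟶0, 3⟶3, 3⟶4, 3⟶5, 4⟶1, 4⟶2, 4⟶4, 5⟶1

This is the axiom for a generalized confluence (Geach) condition; its first-order frame correspondent is ∀x ∃w (x = w ∧ xR²w).
G1: fails — at a but no w with a=w and aR²w.
G2: holds.
G3: fails — at 0 but no w with 0=w and 0R²w.
Valid on: G2.

G2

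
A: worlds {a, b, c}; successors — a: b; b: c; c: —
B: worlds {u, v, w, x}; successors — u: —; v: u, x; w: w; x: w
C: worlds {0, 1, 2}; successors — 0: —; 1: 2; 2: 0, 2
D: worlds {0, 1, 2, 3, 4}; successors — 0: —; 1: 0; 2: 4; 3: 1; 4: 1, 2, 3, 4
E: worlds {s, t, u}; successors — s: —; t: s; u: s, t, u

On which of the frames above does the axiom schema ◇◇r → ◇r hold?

This is the axiom for a generalized confluence (Geach) condition; its first-order frame correspondent is ∀x ∀y (xR²y → ∃w (y = w ∧ xRw)).
A: fails — aR²c but no w with c=w and aRw.
B: fails — vR²w but no t with w=t and vRt.
C: fails — 1R²0 but no w with 0=w and 1Rw.
D: fails — 2R²1 but no w with 1=w and 2Rw.
E: satisfies the condition.

E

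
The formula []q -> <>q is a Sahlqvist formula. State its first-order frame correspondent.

seriality: forall x exists y Rxy

Suppose □q→◇q is valid. At any x set V(q)=W. Then □q at x, so ◇q at x, so x has a successor.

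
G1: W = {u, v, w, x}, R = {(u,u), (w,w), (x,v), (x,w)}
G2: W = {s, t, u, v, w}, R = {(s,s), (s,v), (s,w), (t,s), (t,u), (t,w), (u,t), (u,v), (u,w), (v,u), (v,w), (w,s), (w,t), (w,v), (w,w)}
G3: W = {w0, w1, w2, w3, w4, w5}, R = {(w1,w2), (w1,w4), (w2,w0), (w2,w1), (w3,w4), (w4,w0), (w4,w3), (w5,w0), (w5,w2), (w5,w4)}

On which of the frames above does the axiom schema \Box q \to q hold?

none

The schema corresponds to reflexivity: \forall x Rxx.
G1: fails — world v does not see itself.
G2: fails — world t does not see itself.
G3: fails — world w0 does not see itself.
Valid on no frame.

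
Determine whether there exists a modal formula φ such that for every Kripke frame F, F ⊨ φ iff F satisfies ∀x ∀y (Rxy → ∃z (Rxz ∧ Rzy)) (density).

Yes — defined by □□r → □r

This is a Sahlqvist condition; the C4 axiom □□r → □r defines it.
Suppose □□r→□r is valid. Take Rxy and set V(r)={w : xR²w}. Then □□r at x, so □r at x, so r at y, i.e. ∃z(Rxz∧Rzy).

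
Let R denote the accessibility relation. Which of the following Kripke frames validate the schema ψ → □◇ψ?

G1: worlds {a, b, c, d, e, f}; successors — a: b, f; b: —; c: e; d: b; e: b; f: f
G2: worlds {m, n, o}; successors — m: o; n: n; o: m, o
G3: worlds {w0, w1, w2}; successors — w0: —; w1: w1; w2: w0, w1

G2

This is the axiom for symmetry; its first-order frame correspondent is ∀x ∀y (Rxy → Ryx).
G1: fails — Reb but not Rbe.
G2: satisfies the condition.
G3: fails — Rw2w0 but not Rw0w2.
Valid on: G2.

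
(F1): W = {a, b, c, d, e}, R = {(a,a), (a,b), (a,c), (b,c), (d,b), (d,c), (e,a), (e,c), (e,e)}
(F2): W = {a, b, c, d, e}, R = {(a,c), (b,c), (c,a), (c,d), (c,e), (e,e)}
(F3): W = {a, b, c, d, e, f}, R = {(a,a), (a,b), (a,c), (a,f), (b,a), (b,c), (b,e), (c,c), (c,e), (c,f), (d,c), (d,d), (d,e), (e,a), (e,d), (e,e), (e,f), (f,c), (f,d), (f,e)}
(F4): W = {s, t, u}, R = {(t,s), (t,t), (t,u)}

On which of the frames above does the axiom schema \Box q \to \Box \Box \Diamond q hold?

(F3)

Frame correspondent (Sahlqvist): \forall x \forall z (x R^2 z \to \exists w (xRw \wedge zRw)) — i.e. a generalized confluence (Geach) condition.
(F1): fails — aR²c but no w with aRw and cRw.
(F2): fails — aR²d but no w with aRw and dRw.
(F3): holds.
(F4): fails — tR²s but no w with tRw and sRw.
Valid on: (F3).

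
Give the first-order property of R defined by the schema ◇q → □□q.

∀x ∀y ∀z ((xRy ∧ xR²z) → ∃w (y = w ∧ z = w))

This is a Sahlqvist (Geach-type) schema ◇^1□^0q → □^2◇^0q.
First-order correspondent: ∀x ∀y ∀z ((xRy ∧ xR²z) → ∃w (y = w ∧ z = w)).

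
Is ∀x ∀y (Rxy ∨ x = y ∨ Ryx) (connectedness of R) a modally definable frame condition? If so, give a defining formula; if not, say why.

If a class were modally definable it would be closed under disjoint unions (Goldblatt–Thomason).
Take 4 disjoint single-world reflexive frames: each is trivially connected, but their disjoint union has 4 worlds with no edge between distinct components, so it is not connected.
So no modal formula (or set of formulas) defines exactly the connected frames.

Not definable by any modal formula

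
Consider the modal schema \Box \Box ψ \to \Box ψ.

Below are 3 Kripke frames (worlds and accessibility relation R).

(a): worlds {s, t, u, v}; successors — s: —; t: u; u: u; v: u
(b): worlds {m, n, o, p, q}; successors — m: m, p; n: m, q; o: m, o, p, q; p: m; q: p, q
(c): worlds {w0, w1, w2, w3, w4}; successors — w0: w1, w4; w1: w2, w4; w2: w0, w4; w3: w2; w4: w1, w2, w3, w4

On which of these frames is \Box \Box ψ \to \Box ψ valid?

(a), (b)

This is the axiom for density; its first-order frame correspondent is \forall x \forall y (Rxy \to \exists z (Rxz \wedge Rzy)).
(a): condition met.
(b): condition met.
(c): fails — Rw3w2 but no z with Rw3z and Rzw2.
Valid on: (a), (b).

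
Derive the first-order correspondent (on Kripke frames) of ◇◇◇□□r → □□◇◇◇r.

∀x ∀y ∀z ((xR³y ∧ xR²z) → ∃w (yR²w ∧ zR³w))

This is a Sahlqvist (Geach-type) schema ◇^3□^2r → □^2◇^3r.
First-order correspondent: ∀x ∀y ∀z ((xR³y ∧ xR²z) → ∃w (yR²w ∧ zR³w)).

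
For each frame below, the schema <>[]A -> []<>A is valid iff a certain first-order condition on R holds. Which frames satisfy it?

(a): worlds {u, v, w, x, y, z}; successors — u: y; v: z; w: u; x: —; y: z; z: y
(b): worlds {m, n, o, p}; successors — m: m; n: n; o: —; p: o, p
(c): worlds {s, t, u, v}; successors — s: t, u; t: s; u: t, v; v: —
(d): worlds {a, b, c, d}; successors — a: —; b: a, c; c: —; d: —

The schema corresponds to convergence: forall x forall y forall z (Rxy & Rxz -> exists w (Ryw & Rzw)).
(a): satisfies the condition.
(b): fails — Rpo and Rpo but o and o have no common successor.
(c): fails — Rsu and Rst but u and t have no common successor.
(d): fails — Rba and Rba but a and a have no common successor.

(a)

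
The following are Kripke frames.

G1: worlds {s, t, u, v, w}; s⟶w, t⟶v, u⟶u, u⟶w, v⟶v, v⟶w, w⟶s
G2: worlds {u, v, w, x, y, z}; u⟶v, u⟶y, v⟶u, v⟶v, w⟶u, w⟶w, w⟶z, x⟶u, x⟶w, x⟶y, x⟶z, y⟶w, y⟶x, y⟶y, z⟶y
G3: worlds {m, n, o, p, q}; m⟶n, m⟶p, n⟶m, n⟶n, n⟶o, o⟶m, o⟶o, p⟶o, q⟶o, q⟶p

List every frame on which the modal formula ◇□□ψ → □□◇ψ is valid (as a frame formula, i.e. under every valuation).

none

Frame correspondent (Sahlqvist): ∀x ∀y ∀z ((xRy ∧ xR²z) → ∃w (yR²w ∧ zRw)) — i.e. a generalized confluence (Geach) condition.
G1: fails — uRw, uR²w but no w* with wR²w* and wRw*.
G2: fails — wRz, wR²v but no t with zR²t and vRt.
G3: fails — mRp, mR²m but no w with pR²w and mRw.
Valid on no frame.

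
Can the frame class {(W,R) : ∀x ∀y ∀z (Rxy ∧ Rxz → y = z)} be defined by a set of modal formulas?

Yes — defined by ◇p → □p

Yes: it is partial functionality, defined by the CD schema ◇p → □p.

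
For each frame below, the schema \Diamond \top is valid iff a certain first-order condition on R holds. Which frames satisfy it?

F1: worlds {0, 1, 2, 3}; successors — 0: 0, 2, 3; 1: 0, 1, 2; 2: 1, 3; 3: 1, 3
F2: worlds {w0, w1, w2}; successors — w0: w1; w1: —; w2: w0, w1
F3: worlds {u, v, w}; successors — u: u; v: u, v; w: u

This is the axiom for seriality; its first-order frame correspondent is \forall x \exists y Rxy.
F1: satisfies the condition.
F2: fails — world w1 has no successor.
F3: satisfies the condition.
Valid on: F1, F3.

F1, F3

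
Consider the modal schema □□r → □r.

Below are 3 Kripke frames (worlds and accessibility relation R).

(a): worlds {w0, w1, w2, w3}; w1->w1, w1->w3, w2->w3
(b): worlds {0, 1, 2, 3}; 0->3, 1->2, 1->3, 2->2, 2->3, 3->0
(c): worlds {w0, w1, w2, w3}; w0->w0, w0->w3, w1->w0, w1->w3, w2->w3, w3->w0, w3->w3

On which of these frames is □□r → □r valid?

(c)

This is the axiom for density; its first-order frame correspondent is ∀x ∀y (Rxy → ∃z (Rxz ∧ Rzy)).
(a): fails — Rw2w3 but no z with Rw2z and Rzw3.
(b): fails — R03 but no z with R0z and Rz3.
(c): satisfies the condition.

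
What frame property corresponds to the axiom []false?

This is the Ver axiom.
Its frame correspondent is emptiness of R — forall x forall y ~Rxy.

Emptiness of R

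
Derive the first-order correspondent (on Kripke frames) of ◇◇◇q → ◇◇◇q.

This is a Sahlqvist (Geach-type) schema ◇^3□^0q → □^0◇^3q.
First-order correspondent: ∀x ∀y (xR³y → ∃w (y = w ∧ xR³w)).

∀x ∀y (xR³y → ∃w (y = w ∧ xR³w))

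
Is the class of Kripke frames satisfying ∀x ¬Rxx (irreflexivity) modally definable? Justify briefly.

Not definable by any modal formula

If a class were modally definable it would be closed under surjective bounded morphisms (Goldblatt–Thomason).
The 2-cycle (worlds 0,1 with 0→1→0) is irreflexive, and the map sending every world to a single reflexive point • is a surjective bounded morphism (forth: every edge maps to (•,•); back: every world has a successor). So any modal formula valid on the 2-cycle is also valid on the reflexive point, which is not irreflexive.
So no modal formula (or set of formulas) defines exactly the irreflexive frames.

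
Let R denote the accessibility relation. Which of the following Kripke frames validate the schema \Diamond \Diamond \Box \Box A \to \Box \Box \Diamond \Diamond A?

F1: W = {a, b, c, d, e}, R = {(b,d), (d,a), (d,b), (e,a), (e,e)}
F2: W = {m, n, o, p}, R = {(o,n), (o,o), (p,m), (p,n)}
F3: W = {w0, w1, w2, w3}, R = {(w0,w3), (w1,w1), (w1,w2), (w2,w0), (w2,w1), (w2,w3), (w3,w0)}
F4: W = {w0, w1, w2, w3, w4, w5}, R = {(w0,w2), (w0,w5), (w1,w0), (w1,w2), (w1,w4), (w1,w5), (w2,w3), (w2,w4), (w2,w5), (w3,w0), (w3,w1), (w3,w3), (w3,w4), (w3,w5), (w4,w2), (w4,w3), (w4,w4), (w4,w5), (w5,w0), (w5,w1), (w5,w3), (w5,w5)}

This is the axiom for a generalized confluence (Geach) condition; its first-order frame correspondent is \forall x \forall y \forall z ((x R^2 y \wedge x R^2 z) \to \exists w (y R^2 w \wedge z R^2 w)).
F1: fails — bR²a, bR²a but no w with aR²w and aR²w.
F2: fails — oR²n, oR²n but no w with nR²w and nR²w.
F3: fails — w1R²w0, w1R²w3 but no w with w0R²w and w3R²w.
F4: holds.
Valid on: F4.

F4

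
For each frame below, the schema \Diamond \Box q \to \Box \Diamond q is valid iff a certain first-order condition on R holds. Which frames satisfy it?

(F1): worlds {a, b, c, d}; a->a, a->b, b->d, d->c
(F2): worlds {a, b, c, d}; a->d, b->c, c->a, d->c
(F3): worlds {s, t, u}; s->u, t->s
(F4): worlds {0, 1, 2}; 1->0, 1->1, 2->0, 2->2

Frame correspondent (Sahlqvist): \forall x \forall y \forall z (Rxy \wedge Rxz \to \exists w (Ryw \wedge Rzw)) — i.e. convergence.
(F1): fails — Raa and Rab but a and b have no common successor.
(F2): holds.
(F3): fails — Rsu and Rsu but u and u have no common successor.
(F4): fails — R10 and R10 but 0 and 0 have no common successor.

(F2)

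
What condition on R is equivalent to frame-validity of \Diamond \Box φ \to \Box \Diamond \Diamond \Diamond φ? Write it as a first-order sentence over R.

\forall x \forall y \forall z ((xRy \wedge xRz) \to \exists w (yRw \wedge z R^3 w))

This is a Sahlqvist (Geach-type) schema ◇^1□^1φ → □^1◇^3φ.
Minimal-valuation argument: fix x; take any y with xR^1y and any z with xR^1z. Set V(φ) to the set of worlds R-reachable from y in exactly 1 step. Then □^1φ holds at y, so the antecedent holds at x; validity forces ◇^3φ at z, giving a w with zR^3w and yR^1w.
First-order correspondent: \forall x \forall y \forall z ((xRy \wedge xRz) \to \exists w (yRw \wedge z R^3 w)).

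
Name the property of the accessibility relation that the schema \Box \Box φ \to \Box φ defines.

density

Suppose □□φ→□φ is valid. Take Rxy and set V(φ)={w : xR²w}. Then □□φ at x, so □φ at x, so φ at y, i.e. ∃z(Rxz∧Rzy).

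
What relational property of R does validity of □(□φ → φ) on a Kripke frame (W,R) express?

Suppose □(□φ→φ) is valid. Take Rxy and set V(φ)={w : Ryw}. Then at y, □φ holds; since □(□φ→φ) at x, □φ→φ at y, so φ at y, i.e. Ryy.
The converse is a direct semantic check.
So the correspondent is shift-reflexivity.

shift-reflexivity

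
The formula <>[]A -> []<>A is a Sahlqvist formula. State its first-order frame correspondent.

convergence

Suppose ◇□A→□◇A is valid. Take Rxy, Rxz and set V(A)={w : Ryw}. Then □A at y so ◇□A at x, so □◇A at x, so ◇A at z, giving w with Rzw and Ryw.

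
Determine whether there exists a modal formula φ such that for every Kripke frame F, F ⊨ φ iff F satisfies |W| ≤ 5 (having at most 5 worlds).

No — not modally definable

Any modally definable frame class is closed under disjoint unions.
Any modal formula valid on each of 6 disjoint one-world frames is valid on their disjoint union (validity is preserved under disjoint unions). Each one-world frame has |W|=1≤5, but the union has |W|=6.
So the class is not modally definable.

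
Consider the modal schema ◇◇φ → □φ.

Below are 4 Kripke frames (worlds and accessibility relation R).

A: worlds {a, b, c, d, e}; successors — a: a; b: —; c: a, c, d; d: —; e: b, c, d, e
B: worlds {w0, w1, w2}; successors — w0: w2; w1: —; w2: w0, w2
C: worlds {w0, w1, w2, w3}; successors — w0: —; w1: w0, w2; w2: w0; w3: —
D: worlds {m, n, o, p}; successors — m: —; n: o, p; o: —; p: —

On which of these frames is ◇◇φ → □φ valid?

The schema corresponds to a generalized confluence (Geach) condition: ∀x ∀y ∀z ((xR²y ∧ xRz) → ∃w (y = w ∧ z = w)).
A: fails — cR²a, cRc but a ≠ c.
B: fails — w0R²w0, w0Rw2 but w0 ≠ w2.
C: fails — w1R²w0, w1Rw2 but w0 ≠ w2.
D: condition met.
Valid on: D.

D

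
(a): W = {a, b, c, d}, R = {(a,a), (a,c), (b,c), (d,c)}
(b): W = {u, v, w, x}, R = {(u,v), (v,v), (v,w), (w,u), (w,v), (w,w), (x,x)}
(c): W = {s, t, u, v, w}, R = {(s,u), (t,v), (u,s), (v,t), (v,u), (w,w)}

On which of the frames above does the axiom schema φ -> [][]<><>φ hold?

This is the axiom for a generalized confluence (Geach) condition; its first-order frame correspondent is forall x forall z (x R^2 z -> exists w (x = w & z R^2 w)).
(a): fails — aR²c but no w with a=w and cR²w.
(b): satisfies the condition.
(c): fails — tR²u but no w* with t=w* and uR²w*.

(b)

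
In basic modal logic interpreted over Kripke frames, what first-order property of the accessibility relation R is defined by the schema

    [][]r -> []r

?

Suppose □□r→□r is valid. Take Rxy and set V(r)={w : xR²w}. Then □□r at x, so □r at x, so r at y, i.e. ∃z(Rxz∧Rzy).

Density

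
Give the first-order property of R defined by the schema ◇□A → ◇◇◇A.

This is a Sahlqvist (Geach-type) schema ◇^1□^1A → □^0◇^3A.
First-order correspondent: ∀x ∀y (xRy → ∃w (yRw ∧ xR³w)).

∀x ∀y (xRy → ∃w (yRw ∧ xR³w))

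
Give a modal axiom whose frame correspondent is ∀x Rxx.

□q → q

This is reflexivity; the standard corresponding axiom is T: □q → q.
Suppose □q→q is valid. At any x set V(q)={w : Rxw}. Then □q holds at x, so q holds at x, i.e. Rxx.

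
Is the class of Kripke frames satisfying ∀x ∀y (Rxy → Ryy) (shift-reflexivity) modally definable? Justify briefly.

The condition is shift-reflexivity. A defining modal formula is □(□r → r).
Suppose □(□r→r) is valid. Take Rxy and set V(r)={w : Ryw}. Then at y, □r holds; since □(□r→r) at x, □r→r at y, so r at y, i.e. Ryy.

Definable; □(□r → r) defines it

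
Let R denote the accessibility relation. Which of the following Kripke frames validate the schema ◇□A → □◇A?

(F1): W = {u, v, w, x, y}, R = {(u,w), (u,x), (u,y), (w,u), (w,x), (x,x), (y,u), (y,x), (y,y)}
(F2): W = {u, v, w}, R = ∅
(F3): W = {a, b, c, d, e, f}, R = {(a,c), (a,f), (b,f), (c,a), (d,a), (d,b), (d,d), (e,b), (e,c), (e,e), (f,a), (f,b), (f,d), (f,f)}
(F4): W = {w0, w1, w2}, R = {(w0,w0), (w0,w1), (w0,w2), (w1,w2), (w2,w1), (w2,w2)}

This is the axiom for convergence; its first-order frame correspondent is ∀x ∀y ∀z (Rxy ∧ Rxz → ∃w (Ryw ∧ Rzw)).
(F1): satisfies the condition.
(F2): satisfies the condition.
(F3): fails — Rdd and Rda but d and a have no common successor.
(F4): satisfies the condition.

(F1), (F2), (F4)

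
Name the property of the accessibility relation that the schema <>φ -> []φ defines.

partial functionality: forall x forall y forall z (Rxy & Rxz -> y = z)

This schema is the CD axiom.
Its frame correspondent is partial functionality — forall x forall y forall z (Rxy & Rxz -> y = z).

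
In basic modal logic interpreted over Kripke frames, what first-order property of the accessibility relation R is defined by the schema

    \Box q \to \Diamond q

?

Seriality

Suppose □q→◇q is valid. At any x set V(q)=W. Then □q at x, so ◇q at x, so x has a successor.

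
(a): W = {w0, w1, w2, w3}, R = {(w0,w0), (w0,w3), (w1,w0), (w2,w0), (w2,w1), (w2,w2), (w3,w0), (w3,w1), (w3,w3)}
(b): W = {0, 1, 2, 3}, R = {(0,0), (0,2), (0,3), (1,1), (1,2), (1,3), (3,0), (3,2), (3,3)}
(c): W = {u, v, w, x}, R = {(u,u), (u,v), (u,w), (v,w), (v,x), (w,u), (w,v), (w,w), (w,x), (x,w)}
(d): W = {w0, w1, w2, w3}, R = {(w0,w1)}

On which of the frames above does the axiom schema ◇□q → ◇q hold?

(a), (c)

This is the axiom for a generalized confluence (Geach) condition; its first-order frame correspondent is ∀x ∀y (xRy → ∃w (yRw ∧ xRw)).
(a): holds.
(b): fails — 0R2 but no w with 2Rw and 0Rw.
(c): holds.
(d): fails — w0Rw1 but no w with w1Rw and w0Rw.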